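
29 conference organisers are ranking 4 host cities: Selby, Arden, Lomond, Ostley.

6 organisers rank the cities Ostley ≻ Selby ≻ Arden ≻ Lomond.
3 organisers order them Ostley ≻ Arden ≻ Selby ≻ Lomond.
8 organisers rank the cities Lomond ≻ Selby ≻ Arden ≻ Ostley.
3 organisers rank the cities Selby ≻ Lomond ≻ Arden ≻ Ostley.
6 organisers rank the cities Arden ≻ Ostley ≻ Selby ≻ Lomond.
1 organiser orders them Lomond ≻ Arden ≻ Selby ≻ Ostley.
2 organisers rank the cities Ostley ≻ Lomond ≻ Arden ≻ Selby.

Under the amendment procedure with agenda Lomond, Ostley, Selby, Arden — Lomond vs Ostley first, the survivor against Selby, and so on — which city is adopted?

Arden

Round 1: Lomond vs Ostley — 12–17, Ostley advances.
Round 2: Ostley vs Selby — 17–12, Ostley advances.
Round 3: Ostley vs Arden — 11–18, Arden advances.
Arden survives the agenda.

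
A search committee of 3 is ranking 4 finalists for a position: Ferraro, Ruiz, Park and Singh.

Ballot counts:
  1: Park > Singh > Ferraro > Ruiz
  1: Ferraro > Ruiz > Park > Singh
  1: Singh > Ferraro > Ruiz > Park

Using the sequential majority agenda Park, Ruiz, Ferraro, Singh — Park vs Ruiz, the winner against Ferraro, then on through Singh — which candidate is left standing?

Singh

Round 1: Park vs Ruiz — 1–2, Ruiz advances.
Round 2: Ruiz vs Ferraro — 0–3, Ferraro advances.
Round 3: Ferraro vs Singh — 1–2, Singh advances.
Singh survives the agenda.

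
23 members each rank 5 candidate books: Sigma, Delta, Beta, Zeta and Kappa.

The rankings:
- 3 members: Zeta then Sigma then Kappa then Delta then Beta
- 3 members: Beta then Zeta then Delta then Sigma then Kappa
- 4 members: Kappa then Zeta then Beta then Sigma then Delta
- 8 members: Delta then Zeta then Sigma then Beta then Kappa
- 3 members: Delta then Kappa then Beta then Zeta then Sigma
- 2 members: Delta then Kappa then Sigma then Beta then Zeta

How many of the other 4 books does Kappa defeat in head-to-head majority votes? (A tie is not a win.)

1

Kappa against each rival (23 members):
Kappa vs Sigma: Sigma, 14–9.
Kappa vs Delta: Kappa preferred on 3+4 = 7 ballots; Delta wins 16–7.
Kappa vs Beta: Kappa preferred on 3+4+3+2 = 12 ballots; Kappa wins 12–11.
Kappa vs Zeta: Zeta wins 14–9.
Kappa beats Beta; loses to Sigma, Delta, Zeta — 1 pairwise win.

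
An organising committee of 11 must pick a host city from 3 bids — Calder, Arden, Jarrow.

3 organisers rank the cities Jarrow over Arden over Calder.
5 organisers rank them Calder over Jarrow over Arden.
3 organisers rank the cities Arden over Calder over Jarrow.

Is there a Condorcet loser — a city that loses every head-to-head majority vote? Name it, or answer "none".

none

Head-to-head results (11 organisers):
Calder vs Arden: Calder is ranked higher on 5 ballots, Arden on 6. Arden wins 6–5.
Calder–Jarrow: Calder 8–3.
Arden–Jarrow: Jarrow 8–3.
Every city wins at least one matchup (Calder beats Jarrow; Arden beats Calder; Jarrow beats Arden), so there is no Condorcet loser.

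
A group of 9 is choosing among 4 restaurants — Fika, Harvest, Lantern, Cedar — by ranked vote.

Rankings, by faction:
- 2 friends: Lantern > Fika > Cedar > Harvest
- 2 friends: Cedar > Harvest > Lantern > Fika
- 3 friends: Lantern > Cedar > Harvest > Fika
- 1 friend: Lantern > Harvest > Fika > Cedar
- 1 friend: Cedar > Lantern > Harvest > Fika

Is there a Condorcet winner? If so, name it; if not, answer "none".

Check each pair by majority over 9 ballots:
Fika vs Harvest: 2 to 7, Harvest.
Fika vs Lantern: 0 for Fika, 9 for Lantern — Lantern by 9–0.
Fika–Cedar: Cedar 6–3.
Harvest vs Lantern: 2 for Harvest, 7 for Lantern — Lantern by 7–2.
Harvest vs Cedar: Cedar, 8–1.
Lantern–Cedar: Lantern 6–3.
Lantern defeats every rival head-to-head and is the Condorcet winner.

Lantern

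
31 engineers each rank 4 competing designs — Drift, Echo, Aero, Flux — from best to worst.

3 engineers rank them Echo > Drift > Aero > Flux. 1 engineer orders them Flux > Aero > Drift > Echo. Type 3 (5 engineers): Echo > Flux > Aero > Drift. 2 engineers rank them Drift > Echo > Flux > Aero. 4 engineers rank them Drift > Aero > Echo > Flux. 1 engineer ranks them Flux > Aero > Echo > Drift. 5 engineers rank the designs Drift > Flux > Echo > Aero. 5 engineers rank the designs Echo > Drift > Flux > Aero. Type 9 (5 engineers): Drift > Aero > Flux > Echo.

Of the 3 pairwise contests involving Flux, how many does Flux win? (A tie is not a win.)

Flux against each rival (31 engineers):
Flux vs Drift: Flux preferred on 1+5+1 = 7 ballots; Drift wins 24–7.
Flux vs Echo: 1+1+5+5 = 12 for Flux, 19 for Echo — Echo by 19–12.
Flux vs Aero: Flux, 19–12.
Flux beats Aero; loses to Drift, Echo — 1 pairwise win.

1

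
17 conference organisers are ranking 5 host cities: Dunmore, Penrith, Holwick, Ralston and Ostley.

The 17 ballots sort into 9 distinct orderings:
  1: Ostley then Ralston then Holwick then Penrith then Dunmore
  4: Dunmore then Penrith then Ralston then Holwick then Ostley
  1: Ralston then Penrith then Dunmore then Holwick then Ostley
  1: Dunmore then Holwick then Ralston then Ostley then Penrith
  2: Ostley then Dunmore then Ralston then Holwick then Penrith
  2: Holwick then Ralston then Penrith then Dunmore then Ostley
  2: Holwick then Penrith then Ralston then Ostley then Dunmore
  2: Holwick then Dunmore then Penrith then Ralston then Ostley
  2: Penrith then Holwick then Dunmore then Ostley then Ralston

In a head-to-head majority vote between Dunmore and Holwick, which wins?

Holwick

Ballots ranking Dunmore above Holwick: 4 + 1 + 1 + 2 = 8.
Ballots ranking Holwick above Dunmore: 17 − 8 = 9.
Holwick wins the head-to-head 9–8.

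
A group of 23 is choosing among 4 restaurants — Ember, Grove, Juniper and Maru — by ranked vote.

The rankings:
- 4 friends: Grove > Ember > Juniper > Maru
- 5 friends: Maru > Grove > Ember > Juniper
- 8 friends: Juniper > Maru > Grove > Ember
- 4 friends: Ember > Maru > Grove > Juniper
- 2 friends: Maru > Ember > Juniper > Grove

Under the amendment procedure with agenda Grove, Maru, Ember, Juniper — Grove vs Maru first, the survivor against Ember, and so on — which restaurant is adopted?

Round 1: Grove vs Maru — 4–19, Maru advances.
Round 2: Maru vs Ember — 15–8, Maru advances.
Round 3: Maru vs Juniper — 11–12, Juniper advances.
Juniper survives the agenda.

Juniper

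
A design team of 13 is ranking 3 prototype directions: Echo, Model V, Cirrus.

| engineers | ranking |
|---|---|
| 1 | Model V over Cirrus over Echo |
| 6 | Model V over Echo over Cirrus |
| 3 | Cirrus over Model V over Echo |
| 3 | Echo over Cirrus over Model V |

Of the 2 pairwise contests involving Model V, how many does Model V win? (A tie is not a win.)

Model V against each rival (13 engineers):
Model V vs Echo: 1+6+3 = 10 for Model V, 3 for Echo — Model V by 10–3.
Model V vs Cirrus: Model V wins 7–6.
Model V beats Echo, Cirrus — 2 pairwise wins.

2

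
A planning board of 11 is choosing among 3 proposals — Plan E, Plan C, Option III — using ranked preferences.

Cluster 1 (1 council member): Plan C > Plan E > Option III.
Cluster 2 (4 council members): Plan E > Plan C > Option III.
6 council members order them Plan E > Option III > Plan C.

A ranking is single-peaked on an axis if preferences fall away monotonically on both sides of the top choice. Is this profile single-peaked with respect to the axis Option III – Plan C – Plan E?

Axis positions: Option III=1, Plan C=2, Plan E=3.
Cluster 1 (peak Plan C at position 2): ranking walks positions 2-3-1, expanding outward from the peak — single-peaked.
Cluster 2 (peak Plan E at position 3): ranking walks positions 3-2-1, expanding outward from the peak — single-peaked.
Cluster 3: ranking walks positions 3-1-2; Option III is ranked above Plan C even though Plan C lies between Option III and the peak Plan E on the axis — preferences dip and rise again. Not single-peaked.
Cluster 3 violates single-peakedness, so the profile is not single-peaked on this axis.

no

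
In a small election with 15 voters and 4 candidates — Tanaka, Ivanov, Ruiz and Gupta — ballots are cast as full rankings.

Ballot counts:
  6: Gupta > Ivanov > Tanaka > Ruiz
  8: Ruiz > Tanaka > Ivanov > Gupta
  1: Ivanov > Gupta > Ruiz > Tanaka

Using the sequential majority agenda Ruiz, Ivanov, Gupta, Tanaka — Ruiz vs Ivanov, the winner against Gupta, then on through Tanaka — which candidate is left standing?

Round 1: Ruiz vs Ivanov — 8–7, Ruiz advances.
Round 2: Ruiz vs Gupta — 8–7, Ruiz advances.
Round 3: Ruiz vs Tanaka — 9–6, Ruiz advances.
The agenda winner is Ruiz.

Ruiz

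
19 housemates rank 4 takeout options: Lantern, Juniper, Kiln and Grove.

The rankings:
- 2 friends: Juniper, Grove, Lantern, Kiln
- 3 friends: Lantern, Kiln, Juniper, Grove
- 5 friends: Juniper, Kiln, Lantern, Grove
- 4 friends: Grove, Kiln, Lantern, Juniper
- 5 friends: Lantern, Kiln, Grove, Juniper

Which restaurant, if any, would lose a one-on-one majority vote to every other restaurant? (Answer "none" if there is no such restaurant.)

Grove

Pairwise majorities:
Lantern vs Juniper: Lantern, 12–7.
Lantern–Kiln: Lantern 10–9.
Lantern vs Grove: 3+5+5 = 13 for Lantern, 6 for Grove — Lantern by 13–6.
Juniper vs Kiln: Kiln wins 12–7.
Juniper–Grove: Juniper 10–9.
Kiln vs Grove: Kiln is ranked higher on 3+5+5 = 13 ballots, Grove on 6. Kiln wins 13–6.
Grove loses to every other restaurant — it is the Condorcet loser.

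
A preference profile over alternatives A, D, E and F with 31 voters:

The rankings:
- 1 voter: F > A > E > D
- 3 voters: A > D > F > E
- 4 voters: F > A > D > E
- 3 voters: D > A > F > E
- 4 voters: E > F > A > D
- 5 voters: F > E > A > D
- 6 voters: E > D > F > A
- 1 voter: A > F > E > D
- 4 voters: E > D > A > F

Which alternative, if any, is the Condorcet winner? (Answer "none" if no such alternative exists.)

none

Check each pair by majority over 31 ballots:
A–D: A 18–13.
A vs E: E wins 19–12.
A–F: F 20–11.
D–E: E 21–10.
D–F: D 16–15.
E vs F: F wins 17–14.
Each alternative drops at least one matchup (A loses to E; D loses to A; E loses to F; F loses to D); the cycle A > D > F > A rules out a Condorcet winner.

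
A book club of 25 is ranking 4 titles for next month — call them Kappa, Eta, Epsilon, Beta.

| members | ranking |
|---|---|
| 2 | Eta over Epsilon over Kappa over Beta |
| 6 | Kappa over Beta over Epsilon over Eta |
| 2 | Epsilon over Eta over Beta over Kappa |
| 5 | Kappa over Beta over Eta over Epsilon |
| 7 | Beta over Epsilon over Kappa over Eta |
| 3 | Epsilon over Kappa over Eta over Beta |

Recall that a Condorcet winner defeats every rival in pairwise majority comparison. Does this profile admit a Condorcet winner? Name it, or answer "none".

none

Head-to-head results (25 members):
Kappa vs Eta: Kappa, 21–4.
Kappa–Epsilon: Epsilon 14–11.
Kappa vs Beta: Kappa wins 16–9.
Eta–Epsilon: Epsilon 18–7.
Eta vs Beta: Beta wins 18–7.
Epsilon vs Beta: Beta, 18–7.
Every book loses at least once (Kappa loses to Epsilon; Eta loses to Kappa; Epsilon loses to Beta; Beta loses to Kappa). The majority relation contains the cycle Kappa > Beta > Epsilon > Kappa, so there is no Condorcet winner.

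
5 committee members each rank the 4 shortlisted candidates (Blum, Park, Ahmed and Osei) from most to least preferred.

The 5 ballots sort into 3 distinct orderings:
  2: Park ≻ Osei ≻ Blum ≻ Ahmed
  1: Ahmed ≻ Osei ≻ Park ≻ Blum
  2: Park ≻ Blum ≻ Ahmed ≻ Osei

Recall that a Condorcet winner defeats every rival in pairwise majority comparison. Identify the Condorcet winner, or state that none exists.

Head-to-head results (5 committee members):
Blum vs Park: Park, 5–0.
Blum–Ahmed: Blum 4–1.
Blum–Osei: Osei 3–2.
Park–Ahmed: Park 4–1.
Park vs Osei: Park, 4–1.
Ahmed vs Osei: Ahmed wins 3–2.
Park defeats every rival head-to-head and is the Condorcet winner.

Park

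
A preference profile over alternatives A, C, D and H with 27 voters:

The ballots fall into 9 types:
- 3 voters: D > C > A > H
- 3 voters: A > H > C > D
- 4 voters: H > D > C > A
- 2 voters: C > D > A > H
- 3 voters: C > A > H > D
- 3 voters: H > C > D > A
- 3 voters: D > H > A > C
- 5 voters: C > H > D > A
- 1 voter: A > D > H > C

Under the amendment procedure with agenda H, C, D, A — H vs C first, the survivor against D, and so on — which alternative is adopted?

Round 1: H vs C — 14–13, H advances.
Round 2: H vs D — 18–9, H advances.
Round 3: H vs A — 15–12, H advances.
H survives the agenda.

H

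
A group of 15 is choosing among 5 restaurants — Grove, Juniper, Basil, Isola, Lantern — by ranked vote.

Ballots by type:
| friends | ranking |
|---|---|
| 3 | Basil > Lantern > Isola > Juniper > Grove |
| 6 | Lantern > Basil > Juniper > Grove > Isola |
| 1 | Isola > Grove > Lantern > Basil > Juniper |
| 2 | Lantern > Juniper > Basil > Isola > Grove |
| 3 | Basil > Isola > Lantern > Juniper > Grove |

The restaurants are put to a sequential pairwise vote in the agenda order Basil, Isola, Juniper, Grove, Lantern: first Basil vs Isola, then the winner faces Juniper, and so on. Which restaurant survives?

Lantern

Round 1: Basil vs Isola — 14–1, Basil advances.
Round 2: Basil vs Juniper — 13–2, Basil advances.
Round 3: Basil vs Grove — 14–1, Basil advances.
Round 4: Basil vs Lantern — 6–9, Lantern advances.
Lantern survives the agenda.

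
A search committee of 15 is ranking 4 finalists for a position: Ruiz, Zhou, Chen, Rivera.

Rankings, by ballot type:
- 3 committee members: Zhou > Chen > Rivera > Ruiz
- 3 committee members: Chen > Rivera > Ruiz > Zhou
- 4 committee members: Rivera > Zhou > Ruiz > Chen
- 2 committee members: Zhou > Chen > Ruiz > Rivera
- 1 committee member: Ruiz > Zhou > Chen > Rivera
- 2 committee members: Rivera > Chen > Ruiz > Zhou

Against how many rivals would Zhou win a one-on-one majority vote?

Zhou against each rival (15 committee members):
Zhou vs Ruiz: Zhou is ranked higher on 3+4+2 = 9 ballots, Ruiz on 6. Zhou wins 9–6.
Zhou vs Chen: Zhou is ranked higher on 3+4+2+1 = 10 ballots, Chen on 5. Zhou wins 10–5.
Zhou vs Rivera: Zhou is ranked higher on 3+2+1 = 6 ballots, Rivera on 9. Rivera wins 9–6.
Zhou beats Ruiz, Chen; loses to Rivera — 2 pairwise wins.

2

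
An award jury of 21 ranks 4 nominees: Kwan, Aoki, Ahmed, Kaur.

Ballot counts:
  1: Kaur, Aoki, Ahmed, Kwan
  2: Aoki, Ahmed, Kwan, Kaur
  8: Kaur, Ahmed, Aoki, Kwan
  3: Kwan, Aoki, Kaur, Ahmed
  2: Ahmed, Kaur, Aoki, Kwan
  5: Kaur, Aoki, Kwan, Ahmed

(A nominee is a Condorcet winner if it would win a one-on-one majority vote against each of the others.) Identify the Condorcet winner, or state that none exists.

Kaur

Pairwise majorities:
Kwan–Aoki: Aoki 18–3.
Kwan vs Ahmed: Ahmed wins 13–8.
Kwan–Kaur: Kaur 16–5.
Aoki vs Ahmed: Aoki, 11–10.
Aoki–Kaur: Kaur 16–5.
Ahmed vs Kaur: Kaur wins 17–4.
Kaur wins every pairwise contest, so Kaur is the Condorcet winner.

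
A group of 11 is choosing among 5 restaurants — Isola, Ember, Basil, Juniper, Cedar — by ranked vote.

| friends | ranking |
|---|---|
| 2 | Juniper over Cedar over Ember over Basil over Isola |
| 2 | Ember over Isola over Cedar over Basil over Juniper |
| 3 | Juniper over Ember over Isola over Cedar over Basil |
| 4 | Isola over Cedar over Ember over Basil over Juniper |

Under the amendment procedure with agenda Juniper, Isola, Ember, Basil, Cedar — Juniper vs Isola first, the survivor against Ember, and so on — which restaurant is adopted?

Cedar

Round 1: Juniper vs Isola — 5–6, Isola advances.
Round 2: Isola vs Ember — 4–7, Ember advances.
Round 3: Ember vs Basil — 11–0, Ember advances.
Round 4: Ember vs Cedar — 5–6, Cedar advances.
The agenda winner is Cedar.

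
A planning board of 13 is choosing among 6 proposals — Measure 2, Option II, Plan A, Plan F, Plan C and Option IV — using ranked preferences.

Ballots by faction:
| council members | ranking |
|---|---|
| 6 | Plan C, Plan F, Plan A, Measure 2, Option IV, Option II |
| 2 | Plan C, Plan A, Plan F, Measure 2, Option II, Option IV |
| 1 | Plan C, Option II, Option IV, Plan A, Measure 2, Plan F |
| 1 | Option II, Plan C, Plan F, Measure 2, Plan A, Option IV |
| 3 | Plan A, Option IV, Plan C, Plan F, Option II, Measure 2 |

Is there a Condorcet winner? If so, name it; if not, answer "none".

Plan C

Check each pair by majority over 13 ballots:
Measure 2–Option II: Measure 2 8–5.
Measure 2 vs Plan A: Plan A, 12–1.
Measure 2 vs Plan F: Plan F, 12–1.
Measure 2 vs Plan C: Plan C, 13–0.
Measure 2 vs Option IV: Measure 2 wins 9–4.
Option II–Plan A: Plan A 11–2.
Option II vs Plan F: Plan F, 11–2.
Option II vs Plan C: Plan C, 12–1.
Option II vs Option IV: Option IV, 9–4.
Plan A vs Plan F: Plan F, 7–6.
Plan A–Plan C: Plan C 10–3.
Plan A vs Option IV: Plan A, 12–1.
Plan F vs Plan C: Plan C, 13–0.
Plan F–Option IV: Plan F 9–4.
Plan C vs Option IV: Plan C, 10–3.
Only Plan C has no losses; Plan C is the Condorcet winner.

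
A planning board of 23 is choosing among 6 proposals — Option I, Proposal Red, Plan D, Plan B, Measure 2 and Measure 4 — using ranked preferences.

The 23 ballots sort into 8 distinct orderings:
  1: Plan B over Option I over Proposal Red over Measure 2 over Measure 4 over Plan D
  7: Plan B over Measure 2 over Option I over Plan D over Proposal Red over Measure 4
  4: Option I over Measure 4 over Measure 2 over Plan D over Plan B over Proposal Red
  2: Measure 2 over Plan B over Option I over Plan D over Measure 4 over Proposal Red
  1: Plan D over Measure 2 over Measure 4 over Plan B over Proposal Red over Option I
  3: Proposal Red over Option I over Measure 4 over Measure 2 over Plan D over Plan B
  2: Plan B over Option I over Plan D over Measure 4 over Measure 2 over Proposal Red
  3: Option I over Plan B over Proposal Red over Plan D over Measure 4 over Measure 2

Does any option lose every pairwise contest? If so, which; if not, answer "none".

none

Head-to-head results (23 council members):
Option I vs Proposal Red: 1+7+4+2+2+3 = 19 for Option I, 4 for Proposal Red — Option I by 19–4.
Option I vs Plan D: Option I, 22–1.
Option I vs Plan B: 4+3+3 = 10 for Option I, 13 for Plan B — Plan B by 13–10.
Option I vs Measure 2: Option I wins 13–10.
Option I vs Measure 4: Option I, 22–1.
Proposal Red–Plan D: Plan D 16–7.
Proposal Red vs Plan B: 3 to 20, Plan B.
Proposal Red vs Measure 2: Measure 2 wins 16–7.
Proposal Red vs Measure 4: Proposal Red, 14–9.
Plan D vs Plan B: Plan B, 15–8.
Plan D vs Measure 2: Measure 2 wins 17–6.
Plan D vs Measure 4: 7+2+1+2+3 = 15 for Plan D, 8 for Measure 4 — Plan D by 15–8.
Plan B vs Measure 2: 13 to 10, Plan B.
Plan B vs Measure 4: Plan B is ranked higher on 1+7+2+2+3 = 15 ballots, Measure 4 on 8. Plan B wins 15–8.
Measure 2 vs Measure 4: Measure 4 wins 12–11.
Each option has at least one pairwise win (Option I beats Proposal Red; Proposal Red beats Measure 4; Plan D beats Proposal Red; Plan B beats Option I; Measure 2 beats Proposal Red; Measure 4 beats Measure 2) — no Condorcet loser.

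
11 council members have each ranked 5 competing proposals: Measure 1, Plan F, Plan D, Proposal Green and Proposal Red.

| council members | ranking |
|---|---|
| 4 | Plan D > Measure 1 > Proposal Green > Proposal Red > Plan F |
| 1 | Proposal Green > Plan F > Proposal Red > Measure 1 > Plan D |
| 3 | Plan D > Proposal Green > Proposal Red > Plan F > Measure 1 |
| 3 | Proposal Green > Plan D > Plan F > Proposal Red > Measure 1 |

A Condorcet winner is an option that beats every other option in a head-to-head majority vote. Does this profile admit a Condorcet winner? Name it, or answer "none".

Head-to-head results (11 council members):
Measure 1 vs Plan F: Measure 1 is ranked higher on 4 ballots, Plan F on 7. Plan F wins 7–4.
Measure 1–Plan D: Plan D 10–1.
Measure 1 vs Proposal Green: Proposal Green wins 7–4.
Measure 1 vs Proposal Red: Proposal Red wins 7–4.
Plan F vs Plan D: Plan D wins 10–1.
Plan F vs Proposal Green: Proposal Green wins 11–0.
Plan F vs Proposal Red: 1+3 = 4 for Plan F, 7 for Proposal Red — Proposal Red by 7–4.
Plan D vs Proposal Green: 4+3 = 7 for Plan D, 4 for Proposal Green — Plan D by 7–4.
Plan D–Proposal Red: Plan D 10–1.
Proposal Green vs Proposal Red: Proposal Green, 11–0.
Only Plan D has no losses; Plan D is the Condorcet winner.

Plan D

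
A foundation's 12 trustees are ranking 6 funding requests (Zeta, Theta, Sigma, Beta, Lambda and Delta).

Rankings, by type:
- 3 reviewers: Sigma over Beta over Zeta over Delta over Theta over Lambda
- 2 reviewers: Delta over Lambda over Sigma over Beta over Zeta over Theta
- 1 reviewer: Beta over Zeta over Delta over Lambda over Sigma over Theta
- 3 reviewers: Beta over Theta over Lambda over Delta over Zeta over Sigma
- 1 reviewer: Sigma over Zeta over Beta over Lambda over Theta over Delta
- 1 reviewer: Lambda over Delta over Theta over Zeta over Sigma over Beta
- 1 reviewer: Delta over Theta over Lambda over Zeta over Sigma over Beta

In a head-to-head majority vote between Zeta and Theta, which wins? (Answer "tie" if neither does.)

Zeta

Ballots ranking Zeta above Theta: 3 + 2 + 1 + 1 = 7.
Ballots ranking Theta above Zeta: 12 − 7 = 5.
Zeta wins the head-to-head 7–5.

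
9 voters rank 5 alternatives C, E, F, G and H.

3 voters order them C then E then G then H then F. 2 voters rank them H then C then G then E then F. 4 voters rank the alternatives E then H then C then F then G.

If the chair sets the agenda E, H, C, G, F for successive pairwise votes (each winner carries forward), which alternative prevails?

Round 1: E vs H — 7–2, E advances.
Round 2: E vs C — 4–5, C advances.
Round 3: C vs G — 9–0, C advances.
Round 4: C vs F — 9–0, C advances.
The agenda winner is C.

C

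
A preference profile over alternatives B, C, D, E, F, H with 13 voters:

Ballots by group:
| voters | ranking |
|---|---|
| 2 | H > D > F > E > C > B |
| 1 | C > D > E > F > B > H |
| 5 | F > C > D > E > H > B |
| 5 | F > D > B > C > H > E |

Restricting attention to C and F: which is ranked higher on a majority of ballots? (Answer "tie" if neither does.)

F

Ballots ranking C above F: 1.
Ballots ranking F above C: 13 − 1 = 12.
F wins the head-to-head 12–1.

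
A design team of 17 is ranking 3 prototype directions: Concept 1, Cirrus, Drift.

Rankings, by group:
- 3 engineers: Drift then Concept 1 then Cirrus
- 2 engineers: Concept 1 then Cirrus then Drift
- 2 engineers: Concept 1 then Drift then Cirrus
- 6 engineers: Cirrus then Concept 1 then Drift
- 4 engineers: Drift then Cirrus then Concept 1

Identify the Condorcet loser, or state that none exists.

Head-to-head results (17 engineers):
Concept 1 vs Cirrus: Cirrus, 10–7.
Concept 1 vs Drift: Concept 1 preferred on 2+2+6 = 10 ballots; Concept 1 wins 10–7.
Cirrus vs Drift: Cirrus is ranked higher on 2+6 = 8 ballots, Drift on 9. Drift wins 9–8.
Every design wins at least one matchup (Concept 1 beats Drift; Cirrus beats Concept 1; Drift beats Cirrus), so there is no Condorcet loser.

none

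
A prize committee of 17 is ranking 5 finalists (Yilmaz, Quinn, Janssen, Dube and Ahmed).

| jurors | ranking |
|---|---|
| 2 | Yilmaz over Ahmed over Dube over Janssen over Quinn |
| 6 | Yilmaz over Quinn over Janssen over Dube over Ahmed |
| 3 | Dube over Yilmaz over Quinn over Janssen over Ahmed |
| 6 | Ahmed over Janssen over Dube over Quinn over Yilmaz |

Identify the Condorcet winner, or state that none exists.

none

Check each pair by majority over 17 ballots:
Yilmaz vs Quinn: Yilmaz is ranked higher on 2+6+3 = 11 ballots, Quinn on 6. Yilmaz wins 11–6.
Yilmaz vs Janssen: Yilmaz preferred on 2+6+3 = 11 ballots; Yilmaz wins 11–6.
Yilmaz vs Dube: Dube wins 9–8.
Yilmaz vs Ahmed: 2+6+3 = 11 for Yilmaz, 6 for Ahmed — Yilmaz by 11–6.
Quinn vs Janssen: Quinn, 9–8.
Quinn vs Dube: Quinn preferred on 6 ballots; Dube wins 11–6.
Quinn vs Ahmed: Quinn preferred on 6+3 = 9 ballots; Quinn wins 9–8.
Janssen–Dube: Janssen 12–5.
Janssen vs Ahmed: Janssen, 9–8.
Dube vs Ahmed: Dube, 9–8.
Every nominee loses at least once (Yilmaz loses to Dube; Quinn loses to Yilmaz; Janssen loses to Yilmaz; Dube loses to Janssen; Ahmed loses to Yilmaz). The majority relation contains the cycle Yilmaz > Janssen > Dube > Yilmaz, so there is no Condorcet winner.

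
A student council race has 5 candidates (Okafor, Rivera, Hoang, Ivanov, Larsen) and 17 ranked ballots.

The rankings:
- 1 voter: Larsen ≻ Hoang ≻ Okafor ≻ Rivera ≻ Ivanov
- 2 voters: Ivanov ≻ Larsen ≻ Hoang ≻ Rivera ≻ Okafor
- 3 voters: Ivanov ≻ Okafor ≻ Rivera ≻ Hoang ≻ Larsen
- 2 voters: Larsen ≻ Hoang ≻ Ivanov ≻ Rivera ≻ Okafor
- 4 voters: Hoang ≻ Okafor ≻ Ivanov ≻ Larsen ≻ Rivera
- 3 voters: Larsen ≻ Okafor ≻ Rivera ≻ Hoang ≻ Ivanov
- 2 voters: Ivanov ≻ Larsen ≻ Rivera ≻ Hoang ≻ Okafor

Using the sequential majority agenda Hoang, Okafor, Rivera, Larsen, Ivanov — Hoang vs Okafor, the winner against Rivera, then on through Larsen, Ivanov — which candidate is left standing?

Ivanov

Round 1: Hoang vs Okafor — 11–6, Hoang advances.
Round 2: Hoang vs Rivera — 9–8, Hoang advances.
Round 3: Hoang vs Larsen — 7–10, Larsen advances.
Round 4: Larsen vs Ivanov — 6–11, Ivanov advances.
The agenda winner is Ivanov.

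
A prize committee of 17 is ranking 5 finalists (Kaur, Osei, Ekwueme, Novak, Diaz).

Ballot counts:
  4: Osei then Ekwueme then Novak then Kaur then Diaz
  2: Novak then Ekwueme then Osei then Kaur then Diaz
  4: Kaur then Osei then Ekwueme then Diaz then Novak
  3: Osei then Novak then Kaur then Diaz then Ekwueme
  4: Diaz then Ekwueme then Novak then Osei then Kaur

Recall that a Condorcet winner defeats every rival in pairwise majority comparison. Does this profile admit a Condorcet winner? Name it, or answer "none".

Check each pair by majority over 17 ballots:
Kaur vs Osei: Osei, 13–4.
Kaur vs Ekwueme: Ekwueme, 10–7.
Kaur vs Novak: Novak wins 13–4.
Kaur–Diaz: Kaur 13–4.
Osei vs Ekwueme: Osei wins 11–6.
Osei–Novak: Osei 11–6.
Osei vs Diaz: Osei, 13–4.
Ekwueme–Novak: Ekwueme 12–5.
Ekwueme vs Diaz: Ekwueme wins 10–7.
Novak vs Diaz: Novak, 9–8.
Osei beats each of Kaur, Ekwueme, Novak, Diaz — Osei is the Condorcet winner.

Osei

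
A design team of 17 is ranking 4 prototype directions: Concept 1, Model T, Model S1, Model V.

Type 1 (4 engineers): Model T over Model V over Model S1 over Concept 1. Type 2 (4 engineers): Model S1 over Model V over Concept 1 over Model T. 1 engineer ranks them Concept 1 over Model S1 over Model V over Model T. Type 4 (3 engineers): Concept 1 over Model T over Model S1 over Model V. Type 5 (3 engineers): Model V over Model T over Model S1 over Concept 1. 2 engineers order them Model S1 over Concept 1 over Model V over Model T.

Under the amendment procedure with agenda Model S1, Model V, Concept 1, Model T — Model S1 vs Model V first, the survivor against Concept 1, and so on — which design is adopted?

Round 1: Model S1 vs Model V — 10–7, Model S1 advances.
Round 2: Model S1 vs Concept 1 — 13–4, Model S1 advances.
Round 3: Model S1 vs Model T — 7–10, Model T advances.
Model T survives the agenda.

Model T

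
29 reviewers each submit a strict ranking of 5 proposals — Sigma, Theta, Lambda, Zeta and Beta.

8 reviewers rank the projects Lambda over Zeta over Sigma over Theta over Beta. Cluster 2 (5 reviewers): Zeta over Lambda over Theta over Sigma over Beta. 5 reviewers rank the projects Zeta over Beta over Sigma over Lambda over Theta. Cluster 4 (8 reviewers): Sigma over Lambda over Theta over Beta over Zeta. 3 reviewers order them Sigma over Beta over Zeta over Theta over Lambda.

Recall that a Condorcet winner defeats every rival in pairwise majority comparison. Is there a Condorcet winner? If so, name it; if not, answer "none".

Pairwise majorities:
Sigma vs Theta: 8+5+8+3 = 24 for Sigma, 5 for Theta — Sigma by 24–5.
Sigma vs Lambda: 5+8+3 = 16 for Sigma, 13 for Lambda — Sigma by 16–13.
Sigma vs Zeta: Sigma preferred on 8+3 = 11 ballots; Zeta wins 18–11.
Sigma vs Beta: 8+5+8+3 = 24 for Sigma, 5 for Beta — Sigma by 24–5.
Theta vs Lambda: 3 to 26, Lambda.
Theta vs Zeta: Theta preferred on 8 ballots; Zeta wins 21–8.
Theta vs Beta: 21 to 8, Theta.
Lambda vs Zeta: 16 to 13, Lambda.
Lambda vs Beta: 8+5+8 = 21 for Lambda, 8 for Beta — Lambda by 21–8.
Zeta vs Beta: 8+5+5 = 18 for Zeta, 11 for Beta — Zeta by 18–11.
No project is unbeaten: Sigma loses to Zeta; Theta loses to Sigma; Lambda loses to Sigma; Zeta loses to Lambda; Beta loses to Sigma. In particular Sigma > Lambda > Zeta > Sigma is a majority cycle — no Condorcet winner exists.

none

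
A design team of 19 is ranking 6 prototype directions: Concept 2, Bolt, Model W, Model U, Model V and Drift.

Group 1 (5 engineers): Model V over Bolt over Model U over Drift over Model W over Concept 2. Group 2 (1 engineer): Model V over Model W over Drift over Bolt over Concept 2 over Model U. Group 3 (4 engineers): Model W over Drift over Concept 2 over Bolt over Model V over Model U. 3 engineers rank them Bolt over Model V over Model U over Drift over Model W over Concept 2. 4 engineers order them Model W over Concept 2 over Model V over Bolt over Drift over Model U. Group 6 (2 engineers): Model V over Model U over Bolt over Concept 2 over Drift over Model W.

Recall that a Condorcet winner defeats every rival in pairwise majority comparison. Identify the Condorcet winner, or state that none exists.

Check each pair by majority over 19 ballots:
Concept 2 vs Bolt: 8 to 11, Bolt.
Concept 2 vs Model W: Concept 2 is ranked higher on 2 ballots, Model W on 17. Model W wins 17–2.
Concept 2 vs Model U: 1+4+4 = 9 for Concept 2, 10 for Model U — Model U by 10–9.
Concept 2 vs Model V: 4+4 = 8 for Concept 2, 11 for Model V — Model V by 11–8.
Concept 2 vs Drift: 4+2 = 6 for Concept 2, 13 for Drift — Drift by 13–6.
Bolt vs Model W: Bolt is ranked higher on 5+3+2 = 10 ballots, Model W on 9. Bolt wins 10–9.
Bolt vs Model U: Bolt preferred on 5+1+4+3+4 = 17 ballots; Bolt wins 17–2.
Bolt vs Model V: Bolt is ranked higher on 4+3 = 7 ballots, Model V on 12. Model V wins 12–7.
Bolt vs Drift: 14 to 5, Bolt.
Model W vs Model U: 1+4+4 = 9 for Model W, 10 for Model U — Model U by 10–9.
Model W vs Model V: 8 to 11, Model V.
Model W vs Drift: Model W is ranked higher on 1+4+4 = 9 ballots, Drift on 10. Drift wins 10–9.
Model U vs Model V: Model U is ranked higher on 0 ballots, Model V on 19. Model V wins 19–0.
Model U vs Drift: Model U preferred on 5+3+2 = 10 ballots; Model U wins 10–9.
Model V vs Drift: Model V is ranked higher on 5+1+3+4+2 = 15 ballots, Drift on 4. Model V wins 15–4.
Model V wins every pairwise contest, so Model V is the Condorcet winner.

Model V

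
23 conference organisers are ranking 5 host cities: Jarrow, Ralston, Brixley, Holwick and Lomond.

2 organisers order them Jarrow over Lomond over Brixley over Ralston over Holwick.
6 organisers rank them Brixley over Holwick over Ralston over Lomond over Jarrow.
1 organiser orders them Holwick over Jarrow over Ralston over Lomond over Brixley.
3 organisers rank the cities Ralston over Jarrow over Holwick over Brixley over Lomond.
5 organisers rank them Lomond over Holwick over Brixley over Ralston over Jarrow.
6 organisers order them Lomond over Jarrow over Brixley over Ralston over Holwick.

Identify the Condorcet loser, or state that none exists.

Head-to-head results (23 organisers):
Jarrow vs Ralston: 2+1+6 = 9 for Jarrow, 14 for Ralston — Ralston by 14–9.
Jarrow vs Brixley: Jarrow is ranked higher on 2+1+3+6 = 12 ballots, Brixley on 11. Jarrow wins 12–11.
Jarrow–Holwick: Holwick 12–11.
Jarrow vs Lomond: Jarrow is ranked higher on 2+1+3 = 6 ballots, Lomond on 17. Lomond wins 17–6.
Ralston vs Brixley: Ralston preferred on 1+3 = 4 ballots; Brixley wins 19–4.
Ralston vs Holwick: Ralston is ranked higher on 2+3+6 = 11 ballots, Holwick on 12. Holwick wins 12–11.
Ralston vs Lomond: Lomond wins 13–10.
Brixley vs Holwick: Brixley wins 14–9.
Brixley vs Lomond: Lomond, 14–9.
Holwick vs Lomond: Lomond wins 13–10.
Every city wins at least one matchup (Jarrow beats Brixley; Ralston beats Jarrow; Brixley beats Ralston; Holwick beats Jarrow; Lomond beats Jarrow), so there is no Condorcet loser.

none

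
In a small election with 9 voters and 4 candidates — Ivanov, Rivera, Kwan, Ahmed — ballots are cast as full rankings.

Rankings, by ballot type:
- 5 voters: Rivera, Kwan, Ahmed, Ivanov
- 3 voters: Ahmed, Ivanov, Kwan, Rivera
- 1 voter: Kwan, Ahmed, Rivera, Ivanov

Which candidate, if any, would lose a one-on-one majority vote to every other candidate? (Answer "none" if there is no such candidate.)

Ivanov

Head-to-head results (9 voters):
Ivanov vs Rivera: Rivera, 6–3.
Ivanov vs Kwan: Kwan, 6–3.
Ivanov vs Ahmed: Ivanov is ranked higher on 0 ballots, Ahmed on 9. Ahmed wins 9–0.
Rivera vs Kwan: 5 for Rivera, 4 for Kwan — Rivera by 5–4.
Rivera vs Ahmed: Rivera is ranked higher on 5 ballots, Ahmed on 4. Rivera wins 5–4.
Kwan vs Ahmed: Kwan is ranked higher on 5+1 = 6 ballots, Ahmed on 3. Kwan wins 6–3.
Only Ivanov has no wins; Ivanov is the Condorcet loser.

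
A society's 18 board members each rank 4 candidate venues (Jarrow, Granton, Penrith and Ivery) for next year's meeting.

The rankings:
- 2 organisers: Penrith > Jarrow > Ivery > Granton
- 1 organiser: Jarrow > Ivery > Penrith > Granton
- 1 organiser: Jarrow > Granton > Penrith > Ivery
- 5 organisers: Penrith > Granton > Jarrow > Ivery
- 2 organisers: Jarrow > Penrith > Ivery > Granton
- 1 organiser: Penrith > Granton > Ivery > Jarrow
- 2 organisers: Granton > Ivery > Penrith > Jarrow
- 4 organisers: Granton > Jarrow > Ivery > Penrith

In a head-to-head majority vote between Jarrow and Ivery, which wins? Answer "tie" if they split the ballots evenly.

Ballots ranking Jarrow above Ivery: 2 + 1 + 1 + 5 + 2 + 4 = 15.
Ballots ranking Ivery above Jarrow: 18 − 15 = 3.
Jarrow wins the head-to-head 15–3.

Jarrow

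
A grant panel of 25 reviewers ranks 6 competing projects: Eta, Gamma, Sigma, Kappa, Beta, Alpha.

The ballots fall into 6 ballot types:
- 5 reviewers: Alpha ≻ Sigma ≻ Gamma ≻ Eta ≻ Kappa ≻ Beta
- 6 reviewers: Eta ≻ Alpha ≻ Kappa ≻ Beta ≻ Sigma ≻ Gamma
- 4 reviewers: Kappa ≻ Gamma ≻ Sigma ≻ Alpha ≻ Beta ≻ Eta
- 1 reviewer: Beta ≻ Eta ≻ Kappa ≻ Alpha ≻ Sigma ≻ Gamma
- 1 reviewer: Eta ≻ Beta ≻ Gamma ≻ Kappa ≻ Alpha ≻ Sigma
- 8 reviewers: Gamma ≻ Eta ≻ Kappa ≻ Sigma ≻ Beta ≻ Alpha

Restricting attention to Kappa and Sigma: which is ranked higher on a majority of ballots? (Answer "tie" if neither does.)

Kappa

Ballots ranking Kappa above Sigma: 6 + 4 + 1 + 1 + 8 = 20.
Ballots ranking Sigma above Kappa: 25 − 20 = 5.
Kappa wins the head-to-head 20–5.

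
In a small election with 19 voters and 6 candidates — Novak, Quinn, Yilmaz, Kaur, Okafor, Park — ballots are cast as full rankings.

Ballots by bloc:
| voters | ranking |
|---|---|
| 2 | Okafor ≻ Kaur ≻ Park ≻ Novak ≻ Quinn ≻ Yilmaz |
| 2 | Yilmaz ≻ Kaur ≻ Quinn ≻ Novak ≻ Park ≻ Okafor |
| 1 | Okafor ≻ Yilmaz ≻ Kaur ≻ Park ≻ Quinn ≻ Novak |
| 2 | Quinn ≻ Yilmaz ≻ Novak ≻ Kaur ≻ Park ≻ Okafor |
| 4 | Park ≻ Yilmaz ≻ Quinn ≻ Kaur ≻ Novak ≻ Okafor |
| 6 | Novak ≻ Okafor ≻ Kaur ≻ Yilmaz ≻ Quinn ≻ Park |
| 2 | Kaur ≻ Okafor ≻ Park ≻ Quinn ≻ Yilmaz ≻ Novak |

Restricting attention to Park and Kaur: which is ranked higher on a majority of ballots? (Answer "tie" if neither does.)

Kaur

Ballots ranking Park above Kaur: 4.
Ballots ranking Kaur above Park: 19 − 4 = 15.
Kaur wins the head-to-head 15–4.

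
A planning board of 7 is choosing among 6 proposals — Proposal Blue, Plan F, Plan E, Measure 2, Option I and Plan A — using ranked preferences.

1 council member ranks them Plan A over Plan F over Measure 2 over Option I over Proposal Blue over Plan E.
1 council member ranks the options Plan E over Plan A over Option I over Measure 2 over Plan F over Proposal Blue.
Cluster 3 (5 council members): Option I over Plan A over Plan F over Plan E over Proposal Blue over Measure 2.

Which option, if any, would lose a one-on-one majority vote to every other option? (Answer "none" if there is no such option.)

Measure 2

Pairwise majorities:
Proposal Blue vs Plan F: Proposal Blue is ranked higher on 0 ballots, Plan F on 7. Plan F wins 7–0.
Proposal Blue vs Plan E: 1 to 6, Plan E.
Proposal Blue vs Measure 2: 5 for Proposal Blue, 2 for Measure 2 — Proposal Blue by 5–2.
Proposal Blue vs Option I: Proposal Blue is ranked higher on 0 ballots, Option I on 7. Option I wins 7–0.
Proposal Blue vs Plan A: Plan A, 7–0.
Plan F–Plan E: Plan F 6–1.
Plan F vs Measure 2: Plan F, 6–1.
Plan F–Option I: Option I 6–1.
Plan F vs Plan A: Plan A wins 7–0.
Plan E vs Measure 2: Plan E is ranked higher on 1+5 = 6 ballots, Measure 2 on 1. Plan E wins 6–1.
Plan E–Option I: Option I 6–1.
Plan E vs Plan A: 1 to 6, Plan A.
Measure 2 vs Option I: Option I, 6–1.
Measure 2 vs Plan A: Plan A wins 7–0.
Option I vs Plan A: Option I wins 5–2.
Measure 2 is beaten in every head-to-head and is the Condorcet loser.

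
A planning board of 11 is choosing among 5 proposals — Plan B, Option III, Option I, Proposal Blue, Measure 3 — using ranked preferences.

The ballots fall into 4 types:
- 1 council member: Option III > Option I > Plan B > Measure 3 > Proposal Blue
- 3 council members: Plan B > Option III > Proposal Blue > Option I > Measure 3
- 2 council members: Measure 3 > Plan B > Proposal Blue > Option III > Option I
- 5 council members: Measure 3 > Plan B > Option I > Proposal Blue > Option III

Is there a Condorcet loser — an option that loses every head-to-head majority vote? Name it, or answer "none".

none

Pairwise majorities:
Plan B vs Option III: Plan B preferred on 3+2+5 = 10 ballots; Plan B wins 10–1.
Plan B vs Option I: Plan B preferred on 3+2+5 = 10 ballots; Plan B wins 10–1.
Plan B vs Proposal Blue: Plan B preferred on 1+3+2+5 = 11 ballots; Plan B wins 11–0.
Plan B vs Measure 3: Plan B preferred on 1+3 = 4 ballots; Measure 3 wins 7–4.
Option III vs Option I: Option III is ranked higher on 1+3+2 = 6 ballots, Option I on 5. Option III wins 6–5.
Option III vs Proposal Blue: 4 to 7, Proposal Blue.
Option III vs Measure 3: Option III preferred on 1+3 = 4 ballots; Measure 3 wins 7–4.
Option I–Proposal Blue: Option I 6–5.
Option I vs Measure 3: 4 to 7, Measure 3.
Proposal Blue–Measure 3: Measure 3 8–3.
Each option has at least one pairwise win (Plan B beats Option III; Option III beats Option I; Option I beats Proposal Blue; Proposal Blue beats Option III; Measure 3 beats Plan B) — no Condorcet loser.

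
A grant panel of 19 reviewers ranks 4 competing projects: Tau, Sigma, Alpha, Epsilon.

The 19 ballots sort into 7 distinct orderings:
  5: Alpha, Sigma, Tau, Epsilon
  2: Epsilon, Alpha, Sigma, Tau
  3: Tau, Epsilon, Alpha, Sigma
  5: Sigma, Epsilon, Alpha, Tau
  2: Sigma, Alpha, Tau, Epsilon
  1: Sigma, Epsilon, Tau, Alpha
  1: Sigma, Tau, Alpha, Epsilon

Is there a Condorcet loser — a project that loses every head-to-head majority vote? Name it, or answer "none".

none

Head-to-head results (19 reviewers):
Tau vs Sigma: Tau preferred on 3 ballots; Sigma wins 16–3.
Tau vs Alpha: 3+1+1 = 5 for Tau, 14 for Alpha — Alpha by 14–5.
Tau vs Epsilon: 11 to 8, Tau.
Sigma vs Alpha: Alpha, 10–9.
Sigma–Epsilon: Sigma 14–5.
Alpha vs Epsilon: Epsilon wins 11–8.
Every project wins at least one matchup (Tau beats Epsilon; Sigma beats Tau; Alpha beats Tau; Epsilon beats Alpha), so there is no Condorcet loser.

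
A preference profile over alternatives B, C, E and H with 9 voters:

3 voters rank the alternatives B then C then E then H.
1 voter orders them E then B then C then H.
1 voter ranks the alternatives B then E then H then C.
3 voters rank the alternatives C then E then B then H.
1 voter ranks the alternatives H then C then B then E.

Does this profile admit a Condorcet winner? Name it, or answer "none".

Check each pair by majority over 9 ballots:
B vs C: 3+1+1 = 5 for B, 4 for C — B by 5–4.
B vs E: 5 to 4, B.
B–H: B 8–1.
C vs E: C is ranked higher on 3+3+1 = 7 ballots, E on 2. C wins 7–2.
C vs H: C preferred on 3+1+3 = 7 ballots; C wins 7–2.
E vs H: E, 8–1.
B defeats every rival head-to-head and is the Condorcet winner.

B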